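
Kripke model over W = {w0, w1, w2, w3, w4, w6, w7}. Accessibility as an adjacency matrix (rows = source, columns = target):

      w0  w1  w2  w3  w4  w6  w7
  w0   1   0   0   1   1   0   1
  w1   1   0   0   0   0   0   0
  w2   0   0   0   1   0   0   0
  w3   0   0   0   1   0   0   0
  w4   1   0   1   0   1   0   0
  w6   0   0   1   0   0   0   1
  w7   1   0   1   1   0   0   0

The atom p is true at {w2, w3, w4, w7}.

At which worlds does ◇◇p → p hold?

{w2, w3, w4, w7}

w0: ◇◇p is T, p is F. ✗
w1: ◇◇p is T, p is F. ✗
w2: ◇◇p is T, p is T. ✓
w3: ◇◇p is T, p is T. ✓
w4: ◇◇p is T, p is T. ✓
w6: ◇◇p is T, p is F. ✗
w7: ◇◇p is T, p is T. ✓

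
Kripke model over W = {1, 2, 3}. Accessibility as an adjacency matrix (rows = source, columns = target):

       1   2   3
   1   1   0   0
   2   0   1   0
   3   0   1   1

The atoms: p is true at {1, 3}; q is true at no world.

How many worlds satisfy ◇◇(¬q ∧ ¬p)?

1: successors {1}; ◇(¬q ∧ ¬p) there: 1:F. ✗
2: successors {2}; ◇(¬q ∧ ¬p) there: 2:T. ✓
3: successors {2, 3}; ◇(¬q ∧ ¬p) there: 2:T, 3:T. ✓
Satisfying worlds: {2, 3}.

2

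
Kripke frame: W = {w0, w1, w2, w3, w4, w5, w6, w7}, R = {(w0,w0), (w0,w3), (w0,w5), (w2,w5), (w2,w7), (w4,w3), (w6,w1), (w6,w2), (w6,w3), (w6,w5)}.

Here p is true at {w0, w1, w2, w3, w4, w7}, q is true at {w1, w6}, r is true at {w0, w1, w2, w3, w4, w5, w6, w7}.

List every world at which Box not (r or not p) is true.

{w1, w3, w5, w7}

w0: successors {w0, w3, w5}; not (r or not p) there: w0:F, w3:F, w5:F. ✗
w1: no successors, so Box not (r or not p) holds vacuously. ✓
w2: successors {w5, w7}; not (r or not p) there: w5:F, w7:F. ✗
w3: no successors, so Box not (r or not p) holds vacuously. ✓
w4: successors {w3}; not (r or not p) there: w3:F. ✗
w5: no successors, so Box not (r or not p) holds vacuously. ✓
w6: successors {w1, w2, w3, w5}; not (r or not p) there: w1:F, w2:F, w3:F, w5:F. ✗
w7: no successors, so Box not (r or not p) holds vacuously. ✓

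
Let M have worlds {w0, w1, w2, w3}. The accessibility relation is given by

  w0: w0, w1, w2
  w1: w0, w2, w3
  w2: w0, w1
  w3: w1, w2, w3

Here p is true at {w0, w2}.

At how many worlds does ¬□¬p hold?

w0: □¬p is F. ✓
w1: □¬p is F. ✓
w2: □¬p is F. ✓
w3: □¬p is F. ✓
Satisfying worlds: {w0, w1, w2, w3}.

4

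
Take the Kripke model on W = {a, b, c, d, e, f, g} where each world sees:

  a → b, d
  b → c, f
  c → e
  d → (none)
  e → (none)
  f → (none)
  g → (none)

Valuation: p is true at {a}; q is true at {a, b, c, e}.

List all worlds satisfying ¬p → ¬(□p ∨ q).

{a}

a: ¬p is F, ¬(□p ∨ q) is F. ✓
b: ¬p is T, ¬(□p ∨ q) is F. ✗
c: ¬p is T, ¬(□p ∨ q) is F. ✗
d: ¬p is T, ¬(□p ∨ q) is F. ✗
e: ¬p is T, ¬(□p ∨ q) is F. ✗
f: ¬p is T, ¬(□p ∨ q) is F. ✗
g: ¬p is T, ¬(□p ∨ q) is F. ✗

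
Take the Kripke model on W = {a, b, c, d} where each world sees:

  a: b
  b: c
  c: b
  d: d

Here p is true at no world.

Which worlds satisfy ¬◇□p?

{a, b, c, d}

a: ◇□p is F. ✓
b: ◇□p is F. ✓
c: ◇□p is F. ✓
d: ◇□p is F. ✓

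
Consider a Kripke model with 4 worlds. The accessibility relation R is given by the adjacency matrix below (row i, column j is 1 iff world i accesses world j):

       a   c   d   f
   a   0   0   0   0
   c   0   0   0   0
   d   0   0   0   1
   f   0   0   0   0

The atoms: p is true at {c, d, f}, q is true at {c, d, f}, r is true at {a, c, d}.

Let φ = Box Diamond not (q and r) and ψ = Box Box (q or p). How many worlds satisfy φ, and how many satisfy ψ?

For Box Diamond not (q and r):
a: no successors, so Box Diamond not (q and r) holds vacuously. ✓
c: no successors, so Box Diamond not (q and r) holds vacuously. ✓
d: successors {f}; Diamond not (q and r) there: f:F. ✗
f: no successors, so Box Diamond not (q and r) holds vacuously. ✓
— 3 worlds.
For Box Box (q or p):
a: no successors, so Box Box (q or p) holds vacuously. ✓
c: no successors, so Box Box (q or p) holds vacuously. ✓
d: successors {f}; Box (q or p) there: f:T. ✓
f: no successors, so Box Box (q or p) holds vacuously. ✓
— 4 worlds.

3 and 4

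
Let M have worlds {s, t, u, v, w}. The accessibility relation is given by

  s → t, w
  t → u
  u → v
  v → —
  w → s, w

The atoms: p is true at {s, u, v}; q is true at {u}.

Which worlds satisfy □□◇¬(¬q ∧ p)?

s: successors {t, w}; □◇¬(¬q ∧ p) there: t:F, w:T. ✗
t: successors {u}; □◇¬(¬q ∧ p) there: u:F. ✗
u: successors {v}; □◇¬(¬q ∧ p) there: v:T. ✓
v: no successors, so □□◇¬(¬q ∧ p) holds vacuously. ✓
w: successors {s, w}; □◇¬(¬q ∧ p) there: s:T, w:T. ✓

{u, v, w}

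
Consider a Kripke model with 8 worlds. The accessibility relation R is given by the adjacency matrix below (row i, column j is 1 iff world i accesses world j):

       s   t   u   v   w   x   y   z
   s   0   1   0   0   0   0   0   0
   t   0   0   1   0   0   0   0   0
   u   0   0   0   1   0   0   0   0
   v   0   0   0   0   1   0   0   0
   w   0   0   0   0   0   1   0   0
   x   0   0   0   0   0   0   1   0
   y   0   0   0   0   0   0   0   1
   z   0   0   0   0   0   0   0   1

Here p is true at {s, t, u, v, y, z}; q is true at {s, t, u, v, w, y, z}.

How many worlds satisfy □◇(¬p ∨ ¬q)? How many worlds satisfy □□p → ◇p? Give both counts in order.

2 and 7

For □◇(¬p ∨ ¬q):
s: successors {t}; ◇(¬p ∨ ¬q) there: t:F. ✗
t: successors {u}; ◇(¬p ∨ ¬q) there: u:F. ✗
u: successors {v}; ◇(¬p ∨ ¬q) there: v:T. ✓
v: successors {w}; ◇(¬p ∨ ¬q) there: w:T. ✓
w: successors {x}; ◇(¬p ∨ ¬q) there: x:F. ✗
x: successors {y}; ◇(¬p ∨ ¬q) there: y:F. ✗
y: successors {z}; ◇(¬p ∨ ¬q) there: z:F. ✗
z: successors {z}; ◇(¬p ∨ ¬q) there: z:F. ✗
— 2 worlds.
For □□p → ◇p:
s: □□p is T, ◇p is T. ✓
t: □□p is T, ◇p is T. ✓
u: □□p is F, ◇p is T. ✓
v: □□p is F, ◇p is F. ✓
w: □□p is T, ◇p is F. ✗
x: □□p is T, ◇p is T. ✓
y: □□p is T, ◇p is T. ✓
z: □□p is T, ◇p is T. ✓
— 7 worlds.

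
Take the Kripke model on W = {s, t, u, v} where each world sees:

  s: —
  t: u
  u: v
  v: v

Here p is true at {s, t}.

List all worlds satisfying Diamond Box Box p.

s: no successors, so Diamond Box Box p fails. ✗
t: successors {u}; Box Box p there: u:F. ✗
u: successors {v}; Box Box p there: v:F. ✗
v: successors {v}; Box Box p there: v:F. ✗

∅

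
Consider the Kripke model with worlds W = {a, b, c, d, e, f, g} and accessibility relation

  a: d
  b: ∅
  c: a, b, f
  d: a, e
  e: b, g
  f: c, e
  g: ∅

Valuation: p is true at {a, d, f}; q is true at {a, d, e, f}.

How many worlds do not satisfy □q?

3

a: successors {d}; q there: d:T. ✓
b: no successors, so □q holds vacuously. ✓
c: successors {a, b, f}; q there: a:T, b:F, f:T. ✗
d: successors {a, e}; q there: a:T, e:T. ✓
e: successors {b, g}; q there: b:F, g:F. ✗
f: successors {c, e}; q there: c:F, e:T. ✗
g: no successors, so □q holds vacuously. ✓
Satisfying worlds: {a, b, d, g}.
So □q fails at the other 3 worlds.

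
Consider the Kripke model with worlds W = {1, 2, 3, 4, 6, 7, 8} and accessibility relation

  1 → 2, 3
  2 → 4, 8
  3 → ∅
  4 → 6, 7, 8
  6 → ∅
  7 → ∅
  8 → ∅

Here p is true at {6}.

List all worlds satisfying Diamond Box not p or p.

{1, 2, 4, 6}

1: Diamond Box not p is T, p is F. ✓
2: Diamond Box not p is T, p is F. ✓
3: Diamond Box not p is F, p is F. ✗
4: Diamond Box not p is T, p is F. ✓
6: Diamond Box not p is F, p is T. ✓
7: Diamond Box not p is F, p is F. ✗
8: Diamond Box not p is F, p is F. ✗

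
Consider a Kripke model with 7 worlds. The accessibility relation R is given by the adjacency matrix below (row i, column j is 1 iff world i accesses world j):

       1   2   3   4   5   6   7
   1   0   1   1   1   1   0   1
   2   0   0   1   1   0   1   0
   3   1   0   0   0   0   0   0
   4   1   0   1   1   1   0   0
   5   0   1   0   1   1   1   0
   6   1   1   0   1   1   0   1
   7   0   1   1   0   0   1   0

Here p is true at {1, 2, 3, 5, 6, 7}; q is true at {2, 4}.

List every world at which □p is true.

{3, 7}

1: successors {2, 3, 4, 5, 7}; p there: 2:T, 3:T, 4:F, 5:T, 7:T. ✗
2: successors {3, 4, 6}; p there: 3:T, 4:F, 6:T. ✗
3: successors {1}; p there: 1:T. ✓
4: successors {1, 3, 4, 5}; p there: 1:T, 3:T, 4:F, 5:T. ✗
5: successors {2, 4, 5, 6}; p there: 2:T, 4:F, 5:T, 6:T. ✗
6: successors {1, 2, 4, 5, 7}; p there: 1:T, 2:T, 4:F, 5:T, 7:T. ✗
7: successors {2, 3, 6}; p there: 2:T, 3:T, 6:T. ✓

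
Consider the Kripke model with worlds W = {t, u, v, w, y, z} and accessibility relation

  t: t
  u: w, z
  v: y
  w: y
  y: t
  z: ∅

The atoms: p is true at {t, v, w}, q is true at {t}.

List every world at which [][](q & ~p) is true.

{z}

t: successors {t}; [](q & ~p) there: t:F. ✗
u: successors {w, z}; [](q & ~p) there: w:F, z:T. ✗
v: successors {y}; [](q & ~p) there: y:F. ✗
w: successors {y}; [](q & ~p) there: y:F. ✗
y: successors {t}; [](q & ~p) there: t:F. ✗
z: no successors, so [][](q & ~p) holds vacuously. ✓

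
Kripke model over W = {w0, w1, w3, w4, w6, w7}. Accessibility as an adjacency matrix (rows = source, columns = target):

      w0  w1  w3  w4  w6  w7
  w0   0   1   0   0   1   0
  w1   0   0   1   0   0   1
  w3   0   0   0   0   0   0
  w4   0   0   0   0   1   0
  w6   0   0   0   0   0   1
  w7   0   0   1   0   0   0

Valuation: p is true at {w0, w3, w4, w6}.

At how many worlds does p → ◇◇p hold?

w0: p is T, ◇◇p is T. ✓
w1: p is F, ◇◇p is T. ✓
w3: p is T, ◇◇p is F. ✗
w4: p is T, ◇◇p is F. ✗
w6: p is T, ◇◇p is T. ✓
w7: p is F, ◇◇p is F. ✓
Satisfying worlds: {w0, w1, w6, w7}.

4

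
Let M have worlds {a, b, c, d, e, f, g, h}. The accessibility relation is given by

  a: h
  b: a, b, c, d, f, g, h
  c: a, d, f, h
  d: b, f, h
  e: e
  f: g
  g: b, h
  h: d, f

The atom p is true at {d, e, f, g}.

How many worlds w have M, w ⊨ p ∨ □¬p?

5

a: p is F, □¬p is T. ✓
b: p is F, □¬p is F. ✗
c: p is F, □¬p is F. ✗
d: p is T, □¬p is F. ✓
e: p is T, □¬p is F. ✓
f: p is T, □¬p is F. ✓
g: p is T, □¬p is T. ✓
h: p is F, □¬p is F. ✗
Satisfying worlds: {a, d, e, f, g}.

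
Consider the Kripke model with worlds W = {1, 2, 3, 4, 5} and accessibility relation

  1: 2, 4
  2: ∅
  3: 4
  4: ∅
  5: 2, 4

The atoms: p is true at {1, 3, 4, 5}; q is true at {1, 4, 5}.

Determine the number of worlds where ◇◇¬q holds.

0

1: successors {2, 4}; ◇¬q there: 2:F, 4:F. ✗
2: no successors, so ◇◇¬q fails. ✗
3: successors {4}; ◇¬q there: 4:F. ✗
4: no successors, so ◇◇¬q fails. ✗
5: successors {2, 4}; ◇¬q there: 2:F, 4:F. ✗
Satisfying worlds: ∅.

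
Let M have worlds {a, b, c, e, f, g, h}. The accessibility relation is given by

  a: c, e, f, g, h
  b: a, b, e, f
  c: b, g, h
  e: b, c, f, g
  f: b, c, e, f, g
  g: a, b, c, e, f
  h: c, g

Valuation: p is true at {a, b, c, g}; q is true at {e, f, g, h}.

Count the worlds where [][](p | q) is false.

0

a: successors {c, e, f, g, h}; [](p | q) there: c:T, e:T, f:T, g:T, h:T. ✓
b: successors {a, b, e, f}; [](p | q) there: a:T, b:T, e:T, f:T. ✓
c: successors {b, g, h}; [](p | q) there: b:T, g:T, h:T. ✓
e: successors {b, c, f, g}; [](p | q) there: b:T, c:T, f:T, g:T. ✓
f: successors {b, c, e, f, g}; [](p | q) there: b:T, c:T, e:T, f:T, g:T. ✓
g: successors {a, b, c, e, f}; [](p | q) there: a:T, b:T, c:T, e:T, f:T. ✓
h: successors {c, g}; [](p | q) there: c:T, g:T. ✓
Satisfying worlds: {a, b, c, e, f, g, h}.
So [][](p | q) fails at the other 0 worlds.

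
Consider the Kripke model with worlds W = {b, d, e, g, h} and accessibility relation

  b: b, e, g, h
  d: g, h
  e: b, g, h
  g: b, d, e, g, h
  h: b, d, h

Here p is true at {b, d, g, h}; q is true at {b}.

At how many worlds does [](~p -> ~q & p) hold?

3

b: successors {b, e, g, h}; ~p -> ~q & p there: b:T, e:F, g:T, h:T. ✗
d: successors {g, h}; ~p -> ~q & p there: g:T, h:T. ✓
e: successors {b, g, h}; ~p -> ~q & p there: b:T, g:T, h:T. ✓
g: successors {b, d, e, g, h}; ~p -> ~q & p there: b:T, d:T, e:F, g:T, h:T. ✗
h: successors {b, d, h}; ~p -> ~q & p there: b:T, d:T, h:T. ✓
Satisfying worlds: {d, e, h}.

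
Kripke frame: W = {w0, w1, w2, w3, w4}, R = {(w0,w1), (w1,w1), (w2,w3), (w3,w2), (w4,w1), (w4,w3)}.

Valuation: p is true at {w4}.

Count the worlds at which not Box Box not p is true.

w0: Box Box not p is T. ✗
w1: Box Box not p is T. ✗
w2: Box Box not p is T. ✗
w3: Box Box not p is T. ✗
w4: Box Box not p is T. ✗
Satisfying worlds: ∅.

0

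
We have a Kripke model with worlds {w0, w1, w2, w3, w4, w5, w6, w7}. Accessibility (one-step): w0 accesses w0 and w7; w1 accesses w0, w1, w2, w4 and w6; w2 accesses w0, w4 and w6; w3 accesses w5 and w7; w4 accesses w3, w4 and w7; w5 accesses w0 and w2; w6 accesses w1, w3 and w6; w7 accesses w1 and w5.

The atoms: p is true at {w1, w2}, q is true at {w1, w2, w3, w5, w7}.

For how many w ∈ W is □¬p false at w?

4

w0: successors {w0, w7}; ¬p there: w0:T, w7:T. ✓
w1: successors {w0, w1, w2, w4, w6}; ¬p there: w0:T, w1:F, w2:F, w4:T, w6:T. ✗
w2: successors {w0, w4, w6}; ¬p there: w0:T, w4:T, w6:T. ✓
w3: successors {w5, w7}; ¬p there: w5:T, w7:T. ✓
w4: successors {w3, w4, w7}; ¬p there: w3:T, w4:T, w7:T. ✓
w5: successors {w0, w2}; ¬p there: w0:T, w2:F. ✗
w6: successors {w1, w3, w6}; ¬p there: w1:F, w3:T, w6:T. ✗
w7: successors {w1, w5}; ¬p there: w1:F, w5:T. ✗
Satisfying worlds: {w0, w2, w3, w4}.
So □¬p fails at the other 4 worlds.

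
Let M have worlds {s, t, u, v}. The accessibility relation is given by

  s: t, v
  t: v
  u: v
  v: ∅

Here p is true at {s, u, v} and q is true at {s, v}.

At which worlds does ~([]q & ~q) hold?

{s, v}

s: []q & ~q is F. ✓
t: []q & ~q is T. ✗
u: []q & ~q is T. ✗
v: []q & ~q is F. ✓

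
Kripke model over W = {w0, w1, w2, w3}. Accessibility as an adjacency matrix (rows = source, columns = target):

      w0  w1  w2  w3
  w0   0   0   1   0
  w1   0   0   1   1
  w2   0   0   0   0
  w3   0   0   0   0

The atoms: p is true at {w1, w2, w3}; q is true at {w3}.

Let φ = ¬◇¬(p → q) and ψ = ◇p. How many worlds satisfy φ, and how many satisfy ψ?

2 and 2

For ¬◇¬(p → q):
w0: ◇¬(p → q) is T. ✗
w1: ◇¬(p → q) is T. ✗
w2: ◇¬(p → q) is F. ✓
w3: ◇¬(p → q) is F. ✓
— 2 worlds.
For ◇p:
w0: successors {w2}; p there: w2:T. ✓
w1: successors {w2, w3}; p there: w2:T, w3:T. ✓
w2: no successors, so ◇p fails. ✗
w3: no successors, so ◇p fails. ✗
— 2 worlds.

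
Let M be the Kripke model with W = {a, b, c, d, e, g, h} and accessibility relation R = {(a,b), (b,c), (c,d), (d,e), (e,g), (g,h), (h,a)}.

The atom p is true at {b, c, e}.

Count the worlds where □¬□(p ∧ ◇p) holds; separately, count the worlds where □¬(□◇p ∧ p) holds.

6 and 6

For □¬□(p ∧ ◇p):
a: successors {b}; ¬□(p ∧ ◇p) there: b:T. ✓
b: successors {c}; ¬□(p ∧ ◇p) there: c:T. ✓
c: successors {d}; ¬□(p ∧ ◇p) there: d:T. ✓
d: successors {e}; ¬□(p ∧ ◇p) there: e:T. ✓
e: successors {g}; ¬□(p ∧ ◇p) there: g:T. ✓
g: successors {h}; ¬□(p ∧ ◇p) there: h:T. ✓
h: successors {a}; ¬□(p ∧ ◇p) there: a:F. ✗
— 6 worlds.
For □¬(□◇p ∧ p):
a: successors {b}; ¬(□◇p ∧ p) there: b:T. ✓
b: successors {c}; ¬(□◇p ∧ p) there: c:F. ✗
c: successors {d}; ¬(□◇p ∧ p) there: d:T. ✓
d: successors {e}; ¬(□◇p ∧ p) there: e:T. ✓
e: successors {g}; ¬(□◇p ∧ p) there: g:T. ✓
g: successors {h}; ¬(□◇p ∧ p) there: h:T. ✓
h: successors {a}; ¬(□◇p ∧ p) there: a:T. ✓
— 6 worlds.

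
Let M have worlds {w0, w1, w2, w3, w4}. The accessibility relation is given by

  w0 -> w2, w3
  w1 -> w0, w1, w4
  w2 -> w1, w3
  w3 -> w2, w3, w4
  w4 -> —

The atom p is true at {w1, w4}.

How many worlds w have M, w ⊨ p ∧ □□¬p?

w0: p is F, □□¬p is F. ✗
w1: p is T, □□¬p is F. ✗
w2: p is F, □□¬p is F. ✗
w3: p is F, □□¬p is F. ✗
w4: p is T, □□¬p is T. ✓
Satisfying worlds: {w4}.

1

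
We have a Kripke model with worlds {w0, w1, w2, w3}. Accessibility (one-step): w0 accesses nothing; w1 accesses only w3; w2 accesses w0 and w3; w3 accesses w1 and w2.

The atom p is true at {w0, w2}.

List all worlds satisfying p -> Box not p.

{w0, w1, w3}

w0: p is T, Box not p is T. ✓
w1: p is F, Box not p is T. ✓
w2: p is T, Box not p is F. ✗
w3: p is F, Box not p is F. ✓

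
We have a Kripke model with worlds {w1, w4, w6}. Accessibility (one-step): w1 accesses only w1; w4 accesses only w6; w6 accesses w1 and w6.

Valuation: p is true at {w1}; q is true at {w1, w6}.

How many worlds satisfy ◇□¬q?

w1: successors {w1}; □¬q there: w1:F. ✗
w4: successors {w6}; □¬q there: w6:F. ✗
w6: successors {w1, w6}; □¬q there: w1:F, w6:F. ✗
Satisfying worlds: ∅.

0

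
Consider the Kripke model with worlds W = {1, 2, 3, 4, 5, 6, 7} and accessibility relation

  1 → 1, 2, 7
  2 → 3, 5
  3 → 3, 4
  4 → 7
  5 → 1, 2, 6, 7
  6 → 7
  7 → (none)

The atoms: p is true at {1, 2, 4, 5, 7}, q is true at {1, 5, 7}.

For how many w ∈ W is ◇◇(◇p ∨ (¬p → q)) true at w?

1: successors {1, 2, 7}; ◇(◇p ∨ (¬p → q)) there: 1:T, 2:T, 7:F. ✓
2: successors {3, 5}; ◇(◇p ∨ (¬p → q)) there: 3:T, 5:T. ✓
3: successors {3, 4}; ◇(◇p ∨ (¬p → q)) there: 3:T, 4:T. ✓
4: successors {7}; ◇(◇p ∨ (¬p → q)) there: 7:F. ✗
5: successors {1, 2, 6, 7}; ◇(◇p ∨ (¬p → q)) there: 1:T, 2:T, 6:T, 7:F. ✓
6: successors {7}; ◇(◇p ∨ (¬p → q)) there: 7:F. ✗
7: no successors, so ◇◇(◇p ∨ (¬p → q)) fails. ✗
Satisfying worlds: {1, 2, 3, 5}.

4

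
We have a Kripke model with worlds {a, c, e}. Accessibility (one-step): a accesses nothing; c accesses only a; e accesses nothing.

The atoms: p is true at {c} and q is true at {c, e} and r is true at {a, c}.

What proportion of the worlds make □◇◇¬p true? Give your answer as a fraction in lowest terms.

a: no successors, so □◇◇¬p holds vacuously. ✓
c: successors {a}; ◇◇¬p there: a:F. ✗
e: no successors, so □◇◇¬p holds vacuously. ✓
That's 2 of 3 worlds, so 2/3.

2/3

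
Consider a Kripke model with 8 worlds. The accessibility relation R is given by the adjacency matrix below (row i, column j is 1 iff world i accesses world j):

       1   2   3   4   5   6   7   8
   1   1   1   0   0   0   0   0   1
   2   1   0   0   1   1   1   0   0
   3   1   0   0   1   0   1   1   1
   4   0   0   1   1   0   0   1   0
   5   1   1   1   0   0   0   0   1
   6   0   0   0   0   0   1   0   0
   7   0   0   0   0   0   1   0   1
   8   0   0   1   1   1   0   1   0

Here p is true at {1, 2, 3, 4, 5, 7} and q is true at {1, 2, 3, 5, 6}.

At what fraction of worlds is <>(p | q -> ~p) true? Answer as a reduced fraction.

3/4

1: successors {1, 2, 8}; p | q -> ~p there: 1:F, 2:F, 8:T. ✓
2: successors {1, 4, 5, 6}; p | q -> ~p there: 1:F, 4:F, 5:F, 6:T. ✓
3: successors {1, 4, 6, 7, 8}; p | q -> ~p there: 1:F, 4:F, 6:T, 7:F, 8:T. ✓
4: successors {3, 4, 7}; p | q -> ~p there: 3:F, 4:F, 7:F. ✗
5: successors {1, 2, 3, 8}; p | q -> ~p there: 1:F, 2:F, 3:F, 8:T. ✓
6: successors {6}; p | q -> ~p there: 6:T. ✓
7: successors {6, 8}; p | q -> ~p there: 6:T, 8:T. ✓
8: successors {3, 4, 5, 7}; p | q -> ~p there: 3:F, 4:F, 5:F, 7:F. ✗
That's 6 of 8 worlds, so 6/8 = 3/4.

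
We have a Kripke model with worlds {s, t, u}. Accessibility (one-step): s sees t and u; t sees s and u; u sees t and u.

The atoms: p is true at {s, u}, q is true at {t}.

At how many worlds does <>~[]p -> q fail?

s: <>~[]p is T, q is F. ✗
t: <>~[]p is T, q is T. ✓
u: <>~[]p is T, q is F. ✗
Satisfying worlds: {t}.
So <>~[]p -> q fails at the other 2 worlds.

2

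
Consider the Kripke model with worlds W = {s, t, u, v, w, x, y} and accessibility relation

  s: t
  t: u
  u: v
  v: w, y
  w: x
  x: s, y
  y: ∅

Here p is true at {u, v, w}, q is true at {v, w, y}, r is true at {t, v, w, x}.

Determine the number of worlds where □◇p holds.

4

s: successors {t}; ◇p there: t:T. ✓
t: successors {u}; ◇p there: u:T. ✓
u: successors {v}; ◇p there: v:T. ✓
v: successors {w, y}; ◇p there: w:F, y:F. ✗
w: successors {x}; ◇p there: x:F. ✗
x: successors {s, y}; ◇p there: s:F, y:F. ✗
y: no successors, so □◇p holds vacuously. ✓
Satisfying worlds: {s, t, u, y}.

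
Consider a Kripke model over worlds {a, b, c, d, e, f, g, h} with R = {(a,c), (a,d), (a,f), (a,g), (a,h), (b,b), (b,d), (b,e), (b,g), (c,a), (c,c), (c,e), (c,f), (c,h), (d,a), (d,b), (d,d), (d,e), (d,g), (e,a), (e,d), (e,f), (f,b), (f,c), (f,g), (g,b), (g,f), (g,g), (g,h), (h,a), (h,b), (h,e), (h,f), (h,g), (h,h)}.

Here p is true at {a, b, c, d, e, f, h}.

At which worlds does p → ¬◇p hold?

a: p is T, ¬◇p is F. ✗
b: p is T, ¬◇p is F. ✗
c: p is T, ¬◇p is F. ✗
d: p is T, ¬◇p is F. ✗
e: p is T, ¬◇p is F. ✗
f: p is T, ¬◇p is F. ✗
g: p is F, ¬◇p is F. ✓
h: p is T, ¬◇p is F. ✗

{g}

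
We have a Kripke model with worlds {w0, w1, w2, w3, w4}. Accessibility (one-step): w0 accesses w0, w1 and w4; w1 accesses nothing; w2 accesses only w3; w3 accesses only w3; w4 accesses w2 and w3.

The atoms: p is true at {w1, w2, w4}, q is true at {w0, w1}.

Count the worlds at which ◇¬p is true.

4

w0: successors {w0, w1, w4}; ¬p there: w0:T, w1:F, w4:F. ✓
w1: no successors, so ◇¬p fails. ✗
w2: successors {w3}; ¬p there: w3:T. ✓
w3: successors {w3}; ¬p there: w3:T. ✓
w4: successors {w2, w3}; ¬p there: w2:F, w3:T. ✓
Satisfying worlds: {w0, w2, w3, w4}.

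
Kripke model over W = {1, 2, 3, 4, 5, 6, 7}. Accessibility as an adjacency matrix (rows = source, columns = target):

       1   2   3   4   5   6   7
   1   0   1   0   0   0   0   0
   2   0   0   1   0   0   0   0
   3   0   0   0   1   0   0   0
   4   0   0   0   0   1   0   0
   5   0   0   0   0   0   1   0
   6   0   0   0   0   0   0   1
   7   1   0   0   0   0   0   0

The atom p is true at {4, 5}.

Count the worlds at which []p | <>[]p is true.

3

1: []p is F, <>[]p is F. ✗
2: []p is F, <>[]p is T. ✓
3: []p is T, <>[]p is T. ✓
4: []p is T, <>[]p is F. ✓
5: []p is F, <>[]p is F. ✗
6: []p is F, <>[]p is F. ✗
7: []p is F, <>[]p is F. ✗
Satisfying worlds: {2, 3, 4}.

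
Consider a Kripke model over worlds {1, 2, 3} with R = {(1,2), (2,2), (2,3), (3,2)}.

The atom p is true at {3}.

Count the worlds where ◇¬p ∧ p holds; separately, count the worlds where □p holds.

1 and 0

For ◇¬p ∧ p:
1: ◇¬p is T, p is F. ✗
2: ◇¬p is T, p is F. ✗
3: ◇¬p is T, p is T. ✓
— 1 world.
For □p:
1: successors {2}; p there: 2:F. ✗
2: successors {2, 3}; p there: 2:F, 3:T. ✗
3: successors {2}; p there: 2:F. ✗
— 0 worlds.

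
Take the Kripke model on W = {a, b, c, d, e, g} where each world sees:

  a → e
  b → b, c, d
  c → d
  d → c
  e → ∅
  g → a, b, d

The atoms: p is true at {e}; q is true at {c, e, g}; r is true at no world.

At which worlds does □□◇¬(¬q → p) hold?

{a, c, e}

a: successors {e}; □◇¬(¬q → p) there: e:T. ✓
b: successors {b, c, d}; □◇¬(¬q → p) there: b:F, c:F, d:T. ✗
c: successors {d}; □◇¬(¬q → p) there: d:T. ✓
d: successors {c}; □◇¬(¬q → p) there: c:F. ✗
e: no successors, so □□◇¬(¬q → p) holds vacuously. ✓
g: successors {a, b, d}; □◇¬(¬q → p) there: a:F, b:F, d:T. ✗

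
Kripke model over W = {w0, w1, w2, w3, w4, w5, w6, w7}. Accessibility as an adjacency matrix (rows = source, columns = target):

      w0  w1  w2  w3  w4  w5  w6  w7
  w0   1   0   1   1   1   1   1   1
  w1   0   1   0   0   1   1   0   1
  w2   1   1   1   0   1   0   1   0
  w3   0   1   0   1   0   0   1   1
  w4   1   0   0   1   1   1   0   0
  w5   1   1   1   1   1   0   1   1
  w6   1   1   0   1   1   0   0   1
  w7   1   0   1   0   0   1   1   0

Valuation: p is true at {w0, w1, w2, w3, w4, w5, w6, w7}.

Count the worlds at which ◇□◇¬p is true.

0

w0: successors {w0, w2, w3, w4, w5, w6, w7}; □◇¬p there: w0:F, w2:F, w3:F, w4:F, w5:F, w6:F, w7:F. ✗
w1: successors {w1, w4, w5, w7}; □◇¬p there: w1:F, w4:F, w5:F, w7:F. ✗
w2: successors {w0, w1, w2, w4, w6}; □◇¬p there: w0:F, w1:F, w2:F, w4:F, w6:F. ✗
w3: successors {w1, w3, w6, w7}; □◇¬p there: w1:F, w3:F, w6:F, w7:F. ✗
w4: successors {w0, w3, w4, w5}; □◇¬p there: w0:F, w3:F, w4:F, w5:F. ✗
w5: successors {w0, w1, w2, w3, w4, w6, w7}; □◇¬p there: w0:F, w1:F, w2:F, w3:F, w4:F, w6:F, w7:F. ✗
w6: successors {w0, w1, w3, w4, w7}; □◇¬p there: w0:F, w1:F, w3:F, w4:F, w7:F. ✗
w7: successors {w0, w2, w5, w6}; □◇¬p there: w0:F, w2:F, w5:F, w6:F. ✗
Satisfying worlds: ∅.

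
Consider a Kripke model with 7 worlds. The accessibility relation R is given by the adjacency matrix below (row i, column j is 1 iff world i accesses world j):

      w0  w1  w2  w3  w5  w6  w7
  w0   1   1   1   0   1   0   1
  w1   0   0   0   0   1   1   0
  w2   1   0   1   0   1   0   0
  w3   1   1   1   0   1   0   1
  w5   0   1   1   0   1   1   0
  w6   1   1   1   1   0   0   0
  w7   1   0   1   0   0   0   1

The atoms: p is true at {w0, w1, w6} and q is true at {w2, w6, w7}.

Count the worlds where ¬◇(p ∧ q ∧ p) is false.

2

w0: ◇(p ∧ q ∧ p) is F. ✓
w1: ◇(p ∧ q ∧ p) is T. ✗
w2: ◇(p ∧ q ∧ p) is F. ✓
w3: ◇(p ∧ q ∧ p) is F. ✓
w5: ◇(p ∧ q ∧ p) is T. ✗
w6: ◇(p ∧ q ∧ p) is F. ✓
w7: ◇(p ∧ q ∧ p) is F. ✓
Satisfying worlds: {w0, w2, w3, w6, w7}.
So ¬◇(p ∧ q ∧ p) fails at the other 2 worlds.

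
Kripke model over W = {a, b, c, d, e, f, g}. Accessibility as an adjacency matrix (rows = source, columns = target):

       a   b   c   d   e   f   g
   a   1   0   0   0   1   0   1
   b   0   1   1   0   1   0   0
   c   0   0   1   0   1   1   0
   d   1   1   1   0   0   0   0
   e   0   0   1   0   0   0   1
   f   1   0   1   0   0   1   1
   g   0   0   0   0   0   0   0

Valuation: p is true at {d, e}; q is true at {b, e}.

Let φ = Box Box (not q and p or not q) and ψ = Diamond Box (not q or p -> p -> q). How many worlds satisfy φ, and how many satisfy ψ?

For Box Box (not q and p or not q):
a: successors {a, e, g}; Box (not q and p or not q) there: a:F, e:T, g:T. ✗
b: successors {b, c, e}; Box (not q and p or not q) there: b:F, c:F, e:T. ✗
c: successors {c, e, f}; Box (not q and p or not q) there: c:F, e:T, f:T. ✗
d: successors {a, b, c}; Box (not q and p or not q) there: a:F, b:F, c:F. ✗
e: successors {c, g}; Box (not q and p or not q) there: c:F, g:T. ✗
f: successors {a, c, f, g}; Box (not q and p or not q) there: a:F, c:F, f:T, g:T. ✗
g: no successors, so Box Box (not q and p or not q) holds vacuously. ✓
— 1 world.
For Diamond Box (not q or p -> p -> q):
a: successors {a, e, g}; Box (not q or p -> p -> q) there: a:T, e:T, g:T. ✓
b: successors {b, c, e}; Box (not q or p -> p -> q) there: b:T, c:T, e:T. ✓
c: successors {c, e, f}; Box (not q or p -> p -> q) there: c:T, e:T, f:T. ✓
d: successors {a, b, c}; Box (not q or p -> p -> q) there: a:T, b:T, c:T. ✓
e: successors {c, g}; Box (not q or p -> p -> q) there: c:T, g:T. ✓
f: successors {a, c, f, g}; Box (not q or p -> p -> q) there: a:T, c:T, f:T, g:T. ✓
g: no successors, so Diamond Box (not q or p -> p -> q) fails. ✗
— 6 worlds.

1 and 6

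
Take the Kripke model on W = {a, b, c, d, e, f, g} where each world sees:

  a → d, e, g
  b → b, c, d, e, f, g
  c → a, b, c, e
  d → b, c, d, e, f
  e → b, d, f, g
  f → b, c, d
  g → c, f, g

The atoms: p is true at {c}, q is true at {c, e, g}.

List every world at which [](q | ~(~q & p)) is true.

a: successors {d, e, g}; q | ~(~q & p) there: d:T, e:T, g:T. ✓
b: successors {b, c, d, e, f, g}; q | ~(~q & p) there: b:T, c:T, d:T, e:T, f:T, g:T. ✓
c: successors {a, b, c, e}; q | ~(~q & p) there: a:T, b:T, c:T, e:T. ✓
d: successors {b, c, d, e, f}; q | ~(~q & p) there: b:T, c:T, d:T, e:T, f:T. ✓
e: successors {b, d, f, g}; q | ~(~q & p) there: b:T, d:T, f:T, g:T. ✓
f: successors {b, c, d}; q | ~(~q & p) there: b:T, c:T, d:T. ✓
g: successors {c, f, g}; q | ~(~q & p) there: c:T, f:T, g:T. ✓

{a, b, c, d, e, f, g}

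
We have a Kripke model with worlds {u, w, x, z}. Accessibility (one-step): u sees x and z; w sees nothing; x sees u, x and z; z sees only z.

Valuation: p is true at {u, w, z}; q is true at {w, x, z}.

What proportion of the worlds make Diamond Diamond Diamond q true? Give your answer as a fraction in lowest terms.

u: successors {x, z}; Diamond Diamond q there: x:T, z:T. ✓
w: no successors, so Diamond Diamond Diamond q fails. ✗
x: successors {u, x, z}; Diamond Diamond q there: u:T, x:T, z:T. ✓
z: successors {z}; Diamond Diamond q there: z:T. ✓
That's 3 of 4 worlds, so 3/4.

3/4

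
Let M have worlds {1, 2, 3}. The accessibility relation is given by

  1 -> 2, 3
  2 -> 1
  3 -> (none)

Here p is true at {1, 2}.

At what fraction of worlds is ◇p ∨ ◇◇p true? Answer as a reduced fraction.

2/3

1: ◇p is T, ◇◇p is T. ✓
2: ◇p is T, ◇◇p is T. ✓
3: ◇p is F, ◇◇p is F. ✗
That's 2 of 3 worlds, so 2/3.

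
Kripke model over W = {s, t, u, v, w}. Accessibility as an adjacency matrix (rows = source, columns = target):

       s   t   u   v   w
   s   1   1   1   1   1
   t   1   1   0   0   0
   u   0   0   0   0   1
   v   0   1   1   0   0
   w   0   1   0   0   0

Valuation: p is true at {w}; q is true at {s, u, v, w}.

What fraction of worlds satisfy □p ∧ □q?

1/5

s: □p is F, □q is F. ✗
t: □p is F, □q is F. ✗
u: □p is T, □q is T. ✓
v: □p is F, □q is F. ✗
w: □p is F, □q is F. ✗
That's 1 of 5 worlds, so 1/5.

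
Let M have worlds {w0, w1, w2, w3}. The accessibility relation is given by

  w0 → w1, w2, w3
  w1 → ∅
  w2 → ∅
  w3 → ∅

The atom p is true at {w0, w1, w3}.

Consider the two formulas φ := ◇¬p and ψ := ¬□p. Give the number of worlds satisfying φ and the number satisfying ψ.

For ◇¬p:
w0: successors {w1, w2, w3}; ¬p there: w1:F, w2:T, w3:F. ✓
w1: no successors, so ◇¬p fails. ✗
w2: no successors, so ◇¬p fails. ✗
w3: no successors, so ◇¬p fails. ✗
— 1 world.
For ¬□p:
w0: □p is F. ✓
w1: □p is T. ✗
w2: □p is T. ✗
w3: □p is T. ✗
— 1 world.

1 and 1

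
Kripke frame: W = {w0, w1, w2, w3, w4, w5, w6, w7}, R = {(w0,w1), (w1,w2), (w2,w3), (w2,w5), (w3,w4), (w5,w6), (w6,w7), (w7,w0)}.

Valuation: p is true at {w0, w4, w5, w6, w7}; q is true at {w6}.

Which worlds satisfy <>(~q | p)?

w0: successors {w1}; ~q | p there: w1:T. ✓
w1: successors {w2}; ~q | p there: w2:T. ✓
w2: successors {w3, w5}; ~q | p there: w3:T, w5:T. ✓
w3: successors {w4}; ~q | p there: w4:T. ✓
w4: no successors, so <>(~q | p) fails. ✗
w5: successors {w6}; ~q | p there: w6:T. ✓
w6: successors {w7}; ~q | p there: w7:T. ✓
w7: successors {w0}; ~q | p there: w0:T. ✓

{w0, w1, w2, w3, w5, w6, w7}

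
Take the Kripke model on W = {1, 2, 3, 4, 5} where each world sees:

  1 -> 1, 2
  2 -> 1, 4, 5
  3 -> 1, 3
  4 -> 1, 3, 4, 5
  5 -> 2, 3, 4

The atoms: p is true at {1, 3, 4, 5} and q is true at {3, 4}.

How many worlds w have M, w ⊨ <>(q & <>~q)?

4

1: successors {1, 2}; q & <>~q there: 1:F, 2:F. ✗
2: successors {1, 4, 5}; q & <>~q there: 1:F, 4:T, 5:F. ✓
3: successors {1, 3}; q & <>~q there: 1:F, 3:T. ✓
4: successors {1, 3, 4, 5}; q & <>~q there: 1:F, 3:T, 4:T, 5:F. ✓
5: successors {2, 3, 4}; q & <>~q there: 2:F, 3:T, 4:T. ✓
Satisfying worlds: {2, 3, 4, 5}.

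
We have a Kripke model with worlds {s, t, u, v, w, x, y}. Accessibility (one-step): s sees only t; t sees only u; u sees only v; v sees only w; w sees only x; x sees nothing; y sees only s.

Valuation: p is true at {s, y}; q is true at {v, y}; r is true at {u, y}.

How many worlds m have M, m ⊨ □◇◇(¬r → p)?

s: successors {t}; ◇◇(¬r → p) there: t:F. ✗
t: successors {u}; ◇◇(¬r → p) there: u:F. ✗
u: successors {v}; ◇◇(¬r → p) there: v:F. ✗
v: successors {w}; ◇◇(¬r → p) there: w:F. ✗
w: successors {x}; ◇◇(¬r → p) there: x:F. ✗
x: no successors, so □◇◇(¬r → p) holds vacuously. ✓
y: successors {s}; ◇◇(¬r → p) there: s:T. ✓
Satisfying worlds: {x, y}.

2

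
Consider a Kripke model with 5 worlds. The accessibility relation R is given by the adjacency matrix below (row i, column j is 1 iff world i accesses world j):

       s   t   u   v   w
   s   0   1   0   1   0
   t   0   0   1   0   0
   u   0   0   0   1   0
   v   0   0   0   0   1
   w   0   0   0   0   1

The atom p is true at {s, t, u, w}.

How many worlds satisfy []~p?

1

s: successors {t, v}; ~p there: t:F, v:T. ✗
t: successors {u}; ~p there: u:F. ✗
u: successors {v}; ~p there: v:T. ✓
v: successors {w}; ~p there: w:F. ✗
w: successors {w}; ~p there: w:F. ✗
Satisfying worlds: {u}.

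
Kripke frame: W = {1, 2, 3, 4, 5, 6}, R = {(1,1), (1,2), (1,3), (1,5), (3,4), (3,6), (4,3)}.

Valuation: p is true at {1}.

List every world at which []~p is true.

1: successors {1, 2, 3, 5}; ~p there: 1:F, 2:T, 3:T, 5:T. ✗
2: no successors, so []~p holds vacuously. ✓
3: successors {4, 6}; ~p there: 4:T, 6:T. ✓
4: successors {3}; ~p there: 3:T. ✓
5: no successors, so []~p holds vacuously. ✓
6: no successors, so []~p holds vacuously. ✓

{2, 3, 4, 5, 6}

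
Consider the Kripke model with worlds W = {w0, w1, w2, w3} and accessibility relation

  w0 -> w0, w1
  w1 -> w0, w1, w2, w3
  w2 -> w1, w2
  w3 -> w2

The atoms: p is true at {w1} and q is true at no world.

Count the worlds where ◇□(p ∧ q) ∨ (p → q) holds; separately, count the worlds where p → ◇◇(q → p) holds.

3 and 4

For ◇□(p ∧ q) ∨ (p → q):
w0: ◇□(p ∧ q) is F, p → q is T. ✓
w1: ◇□(p ∧ q) is F, p → q is F. ✗
w2: ◇□(p ∧ q) is F, p → q is T. ✓
w3: ◇□(p ∧ q) is F, p → q is T. ✓
— 3 worlds.
For p → ◇◇(q → p):
w0: p is F, ◇◇(q → p) is T. ✓
w1: p is T, ◇◇(q → p) is T. ✓
w2: p is F, ◇◇(q → p) is T. ✓
w3: p is F, ◇◇(q → p) is T. ✓
— 4 worlds.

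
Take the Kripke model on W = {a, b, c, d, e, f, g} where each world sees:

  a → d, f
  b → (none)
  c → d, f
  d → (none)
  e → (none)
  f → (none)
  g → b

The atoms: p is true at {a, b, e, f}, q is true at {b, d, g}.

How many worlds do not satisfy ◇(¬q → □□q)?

a: successors {d, f}; ¬q → □□q there: d:T, f:T. ✓
b: no successors, so ◇(¬q → □□q) fails. ✗
c: successors {d, f}; ¬q → □□q there: d:T, f:T. ✓
d: no successors, so ◇(¬q → □□q) fails. ✗
e: no successors, so ◇(¬q → □□q) fails. ✗
f: no successors, so ◇(¬q → □□q) fails. ✗
g: successors {b}; ¬q → □□q there: b:T. ✓
Satisfying worlds: {a, c, g}.
So ◇(¬q → □□q) fails at the other 4 worlds.

4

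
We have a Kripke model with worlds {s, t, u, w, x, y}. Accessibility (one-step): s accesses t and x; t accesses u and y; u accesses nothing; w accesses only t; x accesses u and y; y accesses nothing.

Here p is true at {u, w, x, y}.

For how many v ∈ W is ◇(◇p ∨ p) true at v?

s: successors {t, x}; ◇p ∨ p there: t:T, x:T. ✓
t: successors {u, y}; ◇p ∨ p there: u:T, y:T. ✓
u: no successors, so ◇(◇p ∨ p) fails. ✗
w: successors {t}; ◇p ∨ p there: t:T. ✓
x: successors {u, y}; ◇p ∨ p there: u:T, y:T. ✓
y: no successors, so ◇(◇p ∨ p) fails. ✗
Satisfying worlds: {s, t, w, x}.

4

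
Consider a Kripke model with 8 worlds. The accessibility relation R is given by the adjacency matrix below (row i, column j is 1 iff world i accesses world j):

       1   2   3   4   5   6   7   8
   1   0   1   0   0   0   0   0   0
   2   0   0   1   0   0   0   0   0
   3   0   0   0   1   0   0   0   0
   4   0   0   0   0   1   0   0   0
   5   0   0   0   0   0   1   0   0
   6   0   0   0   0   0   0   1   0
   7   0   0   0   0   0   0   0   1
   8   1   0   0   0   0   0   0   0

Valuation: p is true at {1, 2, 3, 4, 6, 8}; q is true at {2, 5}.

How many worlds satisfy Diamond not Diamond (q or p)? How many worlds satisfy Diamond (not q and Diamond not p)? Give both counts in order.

1 and 2

For Diamond not Diamond (q or p):
1: successors {2}; not Diamond (q or p) there: 2:F. ✗
2: successors {3}; not Diamond (q or p) there: 3:F. ✗
3: successors {4}; not Diamond (q or p) there: 4:F. ✗
4: successors {5}; not Diamond (q or p) there: 5:F. ✗
5: successors {6}; not Diamond (q or p) there: 6:T. ✓
6: successors {7}; not Diamond (q or p) there: 7:F. ✗
7: successors {8}; not Diamond (q or p) there: 8:F. ✗
8: successors {1}; not Diamond (q or p) there: 1:F. ✗
— 1 world.
For Diamond (not q and Diamond not p):
1: successors {2}; not q and Diamond not p there: 2:F. ✗
2: successors {3}; not q and Diamond not p there: 3:F. ✗
3: successors {4}; not q and Diamond not p there: 4:T. ✓
4: successors {5}; not q and Diamond not p there: 5:F. ✗
5: successors {6}; not q and Diamond not p there: 6:T. ✓
6: successors {7}; not q and Diamond not p there: 7:F. ✗
7: successors {8}; not q and Diamond not p there: 8:F. ✗
8: successors {1}; not q and Diamond not p there: 1:F. ✗
— 2 worlds.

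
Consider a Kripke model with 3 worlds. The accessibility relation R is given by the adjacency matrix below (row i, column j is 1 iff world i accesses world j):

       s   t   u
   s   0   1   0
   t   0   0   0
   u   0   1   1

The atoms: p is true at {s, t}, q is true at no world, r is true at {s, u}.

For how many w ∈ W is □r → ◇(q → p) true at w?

2

s: □r is F, ◇(q → p) is T. ✓
t: □r is T, ◇(q → p) is F. ✗
u: □r is F, ◇(q → p) is T. ✓
Satisfying worlds: {s, u}.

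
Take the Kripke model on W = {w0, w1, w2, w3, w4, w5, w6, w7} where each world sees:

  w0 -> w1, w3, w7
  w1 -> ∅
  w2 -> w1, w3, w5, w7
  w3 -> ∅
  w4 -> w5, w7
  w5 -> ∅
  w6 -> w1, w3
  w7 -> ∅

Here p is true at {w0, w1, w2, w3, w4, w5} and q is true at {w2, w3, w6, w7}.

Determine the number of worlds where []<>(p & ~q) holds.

w0: successors {w1, w3, w7}; <>(p & ~q) there: w1:F, w3:F, w7:F. ✗
w1: no successors, so []<>(p & ~q) holds vacuously. ✓
w2: successors {w1, w3, w5, w7}; <>(p & ~q) there: w1:F, w3:F, w5:F, w7:F. ✗
w3: no successors, so []<>(p & ~q) holds vacuously. ✓
w4: successors {w5, w7}; <>(p & ~q) there: w5:F, w7:F. ✗
w5: no successors, so []<>(p & ~q) holds vacuously. ✓
w6: successors {w1, w3}; <>(p & ~q) there: w1:F, w3:F. ✗
w7: no successors, so []<>(p & ~q) holds vacuously. ✓
Satisfying worlds: {w1, w3, w5, w7}.

4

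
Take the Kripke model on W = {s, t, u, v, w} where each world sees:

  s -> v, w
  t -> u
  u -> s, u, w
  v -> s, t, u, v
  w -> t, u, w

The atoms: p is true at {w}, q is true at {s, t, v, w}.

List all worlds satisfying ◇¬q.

s: successors {v, w}; ¬q there: v:F, w:F. ✗
t: successors {u}; ¬q there: u:T. ✓
u: successors {s, u, w}; ¬q there: s:F, u:T, w:F. ✓
v: successors {s, t, u, v}; ¬q there: s:F, t:F, u:T, v:F. ✓
w: successors {t, u, w}; ¬q there: t:F, u:T, w:F. ✓

{t, u, v, w}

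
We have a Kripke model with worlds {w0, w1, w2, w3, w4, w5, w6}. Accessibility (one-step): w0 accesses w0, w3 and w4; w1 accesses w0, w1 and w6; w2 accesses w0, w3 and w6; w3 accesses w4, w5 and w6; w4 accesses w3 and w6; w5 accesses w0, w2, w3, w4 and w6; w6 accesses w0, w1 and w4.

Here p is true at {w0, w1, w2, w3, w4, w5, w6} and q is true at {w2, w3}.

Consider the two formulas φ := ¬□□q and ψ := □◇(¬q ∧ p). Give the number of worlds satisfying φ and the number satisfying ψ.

7 and 7

For ¬□□q:
w0: □□q is F. ✓
w1: □□q is F. ✓
w2: □□q is F. ✓
w3: □□q is F. ✓
w4: □□q is F. ✓
w5: □□q is F. ✓
w6: □□q is F. ✓
— 7 worlds.
For □◇(¬q ∧ p):
w0: successors {w0, w3, w4}; ◇(¬q ∧ p) there: w0:T, w3:T, w4:T. ✓
w1: successors {w0, w1, w6}; ◇(¬q ∧ p) there: w0:T, w1:T, w6:T. ✓
w2: successors {w0, w3, w6}; ◇(¬q ∧ p) there: w0:T, w3:T, w6:T. ✓
w3: successors {w4, w5, w6}; ◇(¬q ∧ p) there: w4:T, w5:T, w6:T. ✓
w4: successors {w3, w6}; ◇(¬q ∧ p) there: w3:T, w6:T. ✓
w5: successors {w0, w2, w3, w4, w6}; ◇(¬q ∧ p) there: w0:T, w2:T, w3:T, w4:T, w6:T. ✓
w6: successors {w0, w1, w4}; ◇(¬q ∧ p) there: w0:T, w1:T, w4:T. ✓
— 7 worlds.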